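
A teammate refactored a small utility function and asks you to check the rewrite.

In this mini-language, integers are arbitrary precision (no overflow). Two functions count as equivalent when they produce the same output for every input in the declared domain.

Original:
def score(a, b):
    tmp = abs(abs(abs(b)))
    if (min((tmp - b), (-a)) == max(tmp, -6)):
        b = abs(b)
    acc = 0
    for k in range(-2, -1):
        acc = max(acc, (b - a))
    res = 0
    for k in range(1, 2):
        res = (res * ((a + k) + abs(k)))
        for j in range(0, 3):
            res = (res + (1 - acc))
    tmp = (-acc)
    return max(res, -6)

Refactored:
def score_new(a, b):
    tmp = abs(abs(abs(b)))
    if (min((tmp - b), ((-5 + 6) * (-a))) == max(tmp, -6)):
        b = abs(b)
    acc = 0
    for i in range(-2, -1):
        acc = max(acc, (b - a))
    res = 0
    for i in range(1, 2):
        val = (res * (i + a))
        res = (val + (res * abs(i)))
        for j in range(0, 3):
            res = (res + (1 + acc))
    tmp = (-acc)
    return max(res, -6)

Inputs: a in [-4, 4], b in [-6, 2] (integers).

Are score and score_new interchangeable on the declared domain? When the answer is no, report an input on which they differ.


The rewrite breaks on a=-4, b=-4, where the results are -6 and 27.
score: tmp = 4; (min((tmp - b), (-a)) == max(tmp, -6)) -> true; b = 4; acc = 0; [k=-2]; acc = 8; res = 0; [k=1]; res = 0; [j=0]; res = -7; [j=1]; res = -14; [j=2]; res = -21; tmp = -8; return -6
score_new: tmp = 4; (min((tmp - b), ((-5 + 6) * (-a))) == max(tmp, -6)) -> true; b = 4; acc = 0; [i=-2]; acc = 8; res = 0; [i=1]; val = 0; res = 0; [j=0]; res = 9; [j=1]; res = 18; [j=2]; res = 27; tmp = -8; return 27
verdict: not equivalent; witness: a=-4, b=-4


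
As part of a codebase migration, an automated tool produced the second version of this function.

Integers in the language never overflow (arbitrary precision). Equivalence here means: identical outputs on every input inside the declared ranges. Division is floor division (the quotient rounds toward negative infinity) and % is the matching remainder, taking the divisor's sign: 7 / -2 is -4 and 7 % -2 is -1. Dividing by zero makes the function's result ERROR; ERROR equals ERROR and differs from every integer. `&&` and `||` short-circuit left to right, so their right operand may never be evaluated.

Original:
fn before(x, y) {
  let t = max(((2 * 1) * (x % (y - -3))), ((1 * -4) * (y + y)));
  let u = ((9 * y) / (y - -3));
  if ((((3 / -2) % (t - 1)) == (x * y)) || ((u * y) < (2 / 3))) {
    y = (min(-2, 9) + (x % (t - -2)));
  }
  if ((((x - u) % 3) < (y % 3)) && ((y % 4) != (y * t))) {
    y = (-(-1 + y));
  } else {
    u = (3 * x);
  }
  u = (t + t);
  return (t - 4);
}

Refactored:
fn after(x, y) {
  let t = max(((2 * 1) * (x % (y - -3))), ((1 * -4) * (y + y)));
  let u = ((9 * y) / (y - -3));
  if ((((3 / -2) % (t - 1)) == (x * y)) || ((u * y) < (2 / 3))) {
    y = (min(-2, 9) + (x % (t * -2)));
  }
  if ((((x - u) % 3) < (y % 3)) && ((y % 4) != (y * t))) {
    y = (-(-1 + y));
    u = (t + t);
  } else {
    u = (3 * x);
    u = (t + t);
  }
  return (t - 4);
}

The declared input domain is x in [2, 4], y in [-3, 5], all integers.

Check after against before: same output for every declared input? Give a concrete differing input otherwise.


Run the pair on x=3, y=0.
before: t becomes 0; next u becomes 0; next ((((3 / -2) % (t - 1)) == (x * y)) || ((u * y) < (2 / 3))) evaluates to true; next y becomes -1; next ((((x - u) % 3) < (y % 3)) && ((y % 4) != (y * t))) evaluates to true; next y becomes 2; next u becomes 0; next final value -4
after: t becomes 0; next u becomes 0; next ((((3 / -2) % (t - 1)) == (x * y)) || ((u * y) < (2 / 3))) evaluates to true; next hits division by zero so the output is ERROR
-4 vs ERROR — the two versions disagree here.
verdict: not equivalent; witness: x=3, y=0


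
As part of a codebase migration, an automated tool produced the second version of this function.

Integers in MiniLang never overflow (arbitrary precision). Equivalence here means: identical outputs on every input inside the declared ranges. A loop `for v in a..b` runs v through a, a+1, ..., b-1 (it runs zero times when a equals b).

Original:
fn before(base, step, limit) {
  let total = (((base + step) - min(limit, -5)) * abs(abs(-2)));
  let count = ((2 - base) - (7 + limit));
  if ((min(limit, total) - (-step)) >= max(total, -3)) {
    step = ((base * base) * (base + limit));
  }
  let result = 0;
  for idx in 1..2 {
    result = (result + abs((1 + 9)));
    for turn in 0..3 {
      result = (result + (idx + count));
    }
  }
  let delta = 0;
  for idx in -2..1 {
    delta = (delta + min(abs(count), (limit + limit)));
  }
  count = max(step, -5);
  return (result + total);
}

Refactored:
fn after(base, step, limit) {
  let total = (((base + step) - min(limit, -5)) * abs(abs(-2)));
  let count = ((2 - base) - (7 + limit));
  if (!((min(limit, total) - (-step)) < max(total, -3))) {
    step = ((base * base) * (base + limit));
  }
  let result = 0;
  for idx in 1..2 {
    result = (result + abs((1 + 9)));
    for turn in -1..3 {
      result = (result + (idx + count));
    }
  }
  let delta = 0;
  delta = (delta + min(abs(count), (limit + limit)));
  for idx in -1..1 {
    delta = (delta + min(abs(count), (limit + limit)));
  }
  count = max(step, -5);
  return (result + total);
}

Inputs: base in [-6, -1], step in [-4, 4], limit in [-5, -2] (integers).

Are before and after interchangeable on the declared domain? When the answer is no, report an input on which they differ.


base=-6, step=-4, limit=-5 yields 21 from before but 28 from after.
verdict: not equivalent; witness: base=-6, step=-4, limit=-5


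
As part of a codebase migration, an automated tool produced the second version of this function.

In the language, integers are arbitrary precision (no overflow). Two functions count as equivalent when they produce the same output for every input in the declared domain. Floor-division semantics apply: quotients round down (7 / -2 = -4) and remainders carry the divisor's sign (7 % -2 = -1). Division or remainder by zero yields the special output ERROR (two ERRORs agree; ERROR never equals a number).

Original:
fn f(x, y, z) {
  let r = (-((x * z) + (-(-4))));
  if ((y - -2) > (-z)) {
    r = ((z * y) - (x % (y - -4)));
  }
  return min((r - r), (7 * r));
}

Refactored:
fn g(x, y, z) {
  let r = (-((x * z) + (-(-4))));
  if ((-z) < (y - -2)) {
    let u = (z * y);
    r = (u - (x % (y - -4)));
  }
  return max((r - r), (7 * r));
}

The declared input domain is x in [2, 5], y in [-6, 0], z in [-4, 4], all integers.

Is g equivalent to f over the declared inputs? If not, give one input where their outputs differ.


Take x=2, y=-6, z=-4.
f: r becomes 4; next ((y - -2) > (-z)) evaluates to false; next final value 0
g: r becomes 4; next ((-z) < (y - -2)) evaluates to false; next final value 28
0 vs 28 — the two versions disagree here.
verdict: not equivalent; witness: x=2, y=-6, z=-4


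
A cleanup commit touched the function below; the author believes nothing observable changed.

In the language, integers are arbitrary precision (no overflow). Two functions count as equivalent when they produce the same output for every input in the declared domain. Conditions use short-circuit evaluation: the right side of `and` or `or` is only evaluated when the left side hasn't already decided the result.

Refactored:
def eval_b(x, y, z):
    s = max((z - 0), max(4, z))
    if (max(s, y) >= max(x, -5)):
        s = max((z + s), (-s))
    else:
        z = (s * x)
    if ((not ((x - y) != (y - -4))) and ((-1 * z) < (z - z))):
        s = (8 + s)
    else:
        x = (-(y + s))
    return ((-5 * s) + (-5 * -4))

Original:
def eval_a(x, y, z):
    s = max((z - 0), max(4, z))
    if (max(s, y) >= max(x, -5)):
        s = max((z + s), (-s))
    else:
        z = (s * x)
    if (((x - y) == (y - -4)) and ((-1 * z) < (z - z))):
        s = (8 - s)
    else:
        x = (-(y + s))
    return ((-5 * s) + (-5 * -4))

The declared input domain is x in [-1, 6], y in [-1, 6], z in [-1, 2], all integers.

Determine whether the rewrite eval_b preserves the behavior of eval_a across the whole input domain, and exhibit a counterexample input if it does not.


The rewrite breaks on x=2, y=-1, z=1, where the results are 5 and -45.
eval_a: s = 4; (max(s, y) >= max(x, -5)) -> true; s = 5; (((x - y) == (y - -4)) and ((-1 * z) < (z - z))) -> true; s = 3; return 5
eval_b: s = 4; (max(s, y) >= max(x, -5)) -> true; s = 5; ((not ((x - y) != (y - -4))) and ((-1 * z) < (z - z))) -> true; s = 13; return -45
verdict: not equivalent; witness: x=2, y=-1, z=1


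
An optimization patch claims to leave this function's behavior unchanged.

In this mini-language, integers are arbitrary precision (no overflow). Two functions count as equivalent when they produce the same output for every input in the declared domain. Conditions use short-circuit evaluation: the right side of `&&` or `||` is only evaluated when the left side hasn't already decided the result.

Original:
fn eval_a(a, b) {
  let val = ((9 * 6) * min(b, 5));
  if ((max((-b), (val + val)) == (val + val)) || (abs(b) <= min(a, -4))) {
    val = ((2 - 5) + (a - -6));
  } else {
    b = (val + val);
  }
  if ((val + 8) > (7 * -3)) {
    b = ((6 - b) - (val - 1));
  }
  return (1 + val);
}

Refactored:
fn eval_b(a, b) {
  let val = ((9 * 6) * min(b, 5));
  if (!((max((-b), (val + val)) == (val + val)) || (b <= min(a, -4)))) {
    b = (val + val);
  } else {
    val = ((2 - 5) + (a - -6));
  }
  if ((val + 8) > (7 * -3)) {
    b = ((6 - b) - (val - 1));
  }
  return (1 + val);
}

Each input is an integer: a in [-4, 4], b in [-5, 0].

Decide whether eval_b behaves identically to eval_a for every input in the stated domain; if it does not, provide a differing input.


Run the pair on a=-4, b=-5.
eval_a: val becomes -270; next ((max((-b), (val + val)) == (val + val)) || (abs(b) <= min(a, -4))) evaluates to false; next b becomes -540; next ((val + 8) > (7 * -3)) evaluates to false; next final value -269
eval_b: val becomes -270; next (!((max((-b), (val + val)) == (val + val)) || (b <= min(a, -4)))) evaluates to false; next val becomes -1; next ((val + 8) > (7 * -3)) evaluates to true; next b becomes 13; next final value 0
-269 vs 0 — the two versions disagree here.
verdict: not equivalent; witness: a=-4, b=-5


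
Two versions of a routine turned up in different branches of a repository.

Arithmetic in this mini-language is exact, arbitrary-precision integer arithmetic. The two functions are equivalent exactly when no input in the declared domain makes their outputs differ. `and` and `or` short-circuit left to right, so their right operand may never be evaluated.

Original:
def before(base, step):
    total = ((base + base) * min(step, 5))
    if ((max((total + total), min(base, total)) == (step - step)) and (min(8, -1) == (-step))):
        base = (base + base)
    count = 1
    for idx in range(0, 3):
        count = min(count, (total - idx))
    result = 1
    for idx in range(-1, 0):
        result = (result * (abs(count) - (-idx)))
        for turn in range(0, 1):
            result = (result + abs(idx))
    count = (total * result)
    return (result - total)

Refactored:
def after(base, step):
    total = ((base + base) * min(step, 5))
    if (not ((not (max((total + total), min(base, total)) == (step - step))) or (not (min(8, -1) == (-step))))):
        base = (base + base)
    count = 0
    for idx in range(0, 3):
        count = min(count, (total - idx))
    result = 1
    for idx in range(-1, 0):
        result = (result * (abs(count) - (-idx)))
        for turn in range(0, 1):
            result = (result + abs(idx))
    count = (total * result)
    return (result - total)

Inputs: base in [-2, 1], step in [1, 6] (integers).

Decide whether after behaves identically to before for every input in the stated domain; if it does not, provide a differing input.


Not equivalent: base=1, step=2 separates them (-3 vs -4).
before: total becomes 4; next ((max((total + total), min(base, total)) == (step - step)) and (min(8, -1) == (-step))) evaluates to false; next count becomes 1; next at idx=0:; next count becomes 1; next at idx=1:; next count becomes 1; next at idx=2:; next count becomes 1; next result becomes 1; next at idx=-1:; next result becomes 0; next at turn=0:; next result becomes 1; next count becomes 4; next final value -3
after: total becomes 4; next (not ((not (max((total + total), min(base, total)) == (step - step))) or (not (min(8, -1) == (-step))))) evaluates to false; next count becomes 0; next at idx=0:; next count becomes 0; next at idx=1:; next count becomes 0; next at idx=2:; next count becomes 0; next result becomes 1; next at idx=-1:; next result becomes -1; next at turn=0:; next result becomes 0; next count becomes 0; next final value -4
verdict: not equivalent; witness: base=1, step=2


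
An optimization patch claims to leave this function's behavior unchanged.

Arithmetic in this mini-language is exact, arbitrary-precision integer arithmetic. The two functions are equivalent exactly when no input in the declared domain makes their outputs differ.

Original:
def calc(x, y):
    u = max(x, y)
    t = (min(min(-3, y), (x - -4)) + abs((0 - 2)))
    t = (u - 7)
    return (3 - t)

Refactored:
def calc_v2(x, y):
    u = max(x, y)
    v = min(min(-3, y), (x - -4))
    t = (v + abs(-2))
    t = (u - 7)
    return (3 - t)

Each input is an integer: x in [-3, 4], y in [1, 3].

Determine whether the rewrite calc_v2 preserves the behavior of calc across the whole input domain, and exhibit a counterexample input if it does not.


Reading the diff, among the changes: statement counts differ; constant usage differs; local variable names differ; arithmetic usage differs.
One worked example (x=3, y=1) — calc: u := 3 | t := -1 | t := -4 | result 7; calc_v2: u := 3 | v := -3 | t := -1 | t := -4 | result 7; agreement on 7.
Across all 24 domain points the two functions coincide.
verdict: equivalent


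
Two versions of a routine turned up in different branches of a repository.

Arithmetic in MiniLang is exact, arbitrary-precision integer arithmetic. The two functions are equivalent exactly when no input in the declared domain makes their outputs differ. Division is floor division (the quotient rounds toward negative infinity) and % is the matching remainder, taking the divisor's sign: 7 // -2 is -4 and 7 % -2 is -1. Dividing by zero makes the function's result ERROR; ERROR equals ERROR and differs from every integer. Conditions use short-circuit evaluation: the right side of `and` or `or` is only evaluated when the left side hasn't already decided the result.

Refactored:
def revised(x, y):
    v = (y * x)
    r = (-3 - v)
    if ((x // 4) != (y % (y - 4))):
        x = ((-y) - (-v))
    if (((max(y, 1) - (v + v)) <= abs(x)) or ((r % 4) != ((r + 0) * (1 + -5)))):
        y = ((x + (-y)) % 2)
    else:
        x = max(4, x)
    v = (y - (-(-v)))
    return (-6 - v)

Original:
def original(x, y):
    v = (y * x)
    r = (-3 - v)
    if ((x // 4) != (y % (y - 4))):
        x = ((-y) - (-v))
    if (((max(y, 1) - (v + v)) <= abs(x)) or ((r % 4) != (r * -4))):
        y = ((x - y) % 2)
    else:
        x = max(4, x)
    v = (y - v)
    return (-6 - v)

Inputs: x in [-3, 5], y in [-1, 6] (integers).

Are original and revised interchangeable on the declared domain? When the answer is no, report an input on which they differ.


Equivalent — the differences include arithmetic usage differs; and constant usage differs, yet no declared input distinguishes the two.
As a probe, take x=3, y=3: original runs v := 9 | r := -12 | ((x // 4) != (y % (y - 4))): false | (((max(y, 1) - (v + v)) <= abs(x)) or ((r % 4) != (r * -4))): true | y := 0 | v := -9 | result 3; revised runs v := 9 | r := -12 | ((x // 4) != (y % (y - 4))): false | (((max(y, 1) - (v + v)) <= abs(x)) or ((r % 4) != ((r + 0) * (1 + -5)))): true | y := 0 | v := -9 | result 3; both end at 3.
An exhaustive pass over the 72 declared inputs shows identical outputs.
verdict: equivalent


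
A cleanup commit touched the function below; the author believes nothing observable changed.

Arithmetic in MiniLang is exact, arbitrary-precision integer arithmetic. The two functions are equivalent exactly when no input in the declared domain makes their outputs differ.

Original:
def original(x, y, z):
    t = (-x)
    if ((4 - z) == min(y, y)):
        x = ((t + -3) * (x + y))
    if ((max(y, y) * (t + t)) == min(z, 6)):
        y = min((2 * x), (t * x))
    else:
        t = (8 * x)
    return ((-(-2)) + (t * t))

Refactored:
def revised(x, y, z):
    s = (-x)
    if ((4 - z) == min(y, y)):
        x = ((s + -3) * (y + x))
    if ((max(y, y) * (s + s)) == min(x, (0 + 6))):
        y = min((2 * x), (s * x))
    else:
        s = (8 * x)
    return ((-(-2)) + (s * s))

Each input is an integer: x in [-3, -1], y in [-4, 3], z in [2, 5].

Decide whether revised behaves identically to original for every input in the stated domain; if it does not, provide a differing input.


Input x=-3, y=0, z=4: 2 from original versus 11 from revised.
verdict: not equivalent; witness: x=-3, y=0, z=4


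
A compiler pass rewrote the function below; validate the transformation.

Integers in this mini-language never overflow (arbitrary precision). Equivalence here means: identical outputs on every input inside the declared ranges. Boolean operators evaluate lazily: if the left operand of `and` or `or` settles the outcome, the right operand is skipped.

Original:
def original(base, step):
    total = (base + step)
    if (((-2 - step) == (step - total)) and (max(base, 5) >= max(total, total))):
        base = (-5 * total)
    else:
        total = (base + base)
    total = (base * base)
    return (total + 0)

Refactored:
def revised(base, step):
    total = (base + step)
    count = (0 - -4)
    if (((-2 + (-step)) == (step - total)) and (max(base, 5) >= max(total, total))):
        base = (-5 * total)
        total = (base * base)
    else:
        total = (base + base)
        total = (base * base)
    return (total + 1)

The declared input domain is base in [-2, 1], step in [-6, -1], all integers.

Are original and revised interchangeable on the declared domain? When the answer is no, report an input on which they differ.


There is a counterexample at base=-2, step=-6: 4 on one side, 5 on the other.
original: total := -8 | (((-2 - step) == (step - total)) and (max(base, 5) >= max(total, total))): false | total := -4 | total := 4 | result 4
revised: total := -8 | count := 4 | (((-2 + (-step)) == (step - total)) and (max(base, 5) >= max(total, total))): false | total := -4 | total := 4 | result 5
verdict: not equivalent; witness: base=-2, step=-6


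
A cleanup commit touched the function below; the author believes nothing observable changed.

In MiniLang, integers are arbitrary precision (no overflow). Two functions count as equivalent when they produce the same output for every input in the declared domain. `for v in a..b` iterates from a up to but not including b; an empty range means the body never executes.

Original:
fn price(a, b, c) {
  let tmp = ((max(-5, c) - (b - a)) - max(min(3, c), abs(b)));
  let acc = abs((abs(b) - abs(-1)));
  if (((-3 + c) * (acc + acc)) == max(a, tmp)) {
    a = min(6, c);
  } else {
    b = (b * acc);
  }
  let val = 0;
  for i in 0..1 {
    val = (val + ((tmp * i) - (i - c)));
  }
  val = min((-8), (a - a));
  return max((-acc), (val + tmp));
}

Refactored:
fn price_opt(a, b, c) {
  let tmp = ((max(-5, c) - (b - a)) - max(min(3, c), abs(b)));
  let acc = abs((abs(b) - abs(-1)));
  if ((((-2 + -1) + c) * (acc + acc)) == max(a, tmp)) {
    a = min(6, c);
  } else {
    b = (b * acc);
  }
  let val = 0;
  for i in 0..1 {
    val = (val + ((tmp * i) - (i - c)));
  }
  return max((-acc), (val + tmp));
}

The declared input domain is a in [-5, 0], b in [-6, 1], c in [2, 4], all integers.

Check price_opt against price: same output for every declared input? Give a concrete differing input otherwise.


Take a=-5, b=-6, c=2.
price: tmp = -3; acc = 5; (((-3 + c) * (acc + acc)) == max(a, tmp)) -> false; b = -30; val = 0; [i=0]; val = 2; val = -8; return -5
price_opt: tmp = -3; acc = 5; ((((-2 + -1) + c) * (acc + acc)) == max(a, tmp)) -> false; b = -30; val = 0; [i=0]; val = 2; return -1
-5 against -1: the behavior changed.
verdict: not equivalent; witness: a=-5, b=-6, c=2


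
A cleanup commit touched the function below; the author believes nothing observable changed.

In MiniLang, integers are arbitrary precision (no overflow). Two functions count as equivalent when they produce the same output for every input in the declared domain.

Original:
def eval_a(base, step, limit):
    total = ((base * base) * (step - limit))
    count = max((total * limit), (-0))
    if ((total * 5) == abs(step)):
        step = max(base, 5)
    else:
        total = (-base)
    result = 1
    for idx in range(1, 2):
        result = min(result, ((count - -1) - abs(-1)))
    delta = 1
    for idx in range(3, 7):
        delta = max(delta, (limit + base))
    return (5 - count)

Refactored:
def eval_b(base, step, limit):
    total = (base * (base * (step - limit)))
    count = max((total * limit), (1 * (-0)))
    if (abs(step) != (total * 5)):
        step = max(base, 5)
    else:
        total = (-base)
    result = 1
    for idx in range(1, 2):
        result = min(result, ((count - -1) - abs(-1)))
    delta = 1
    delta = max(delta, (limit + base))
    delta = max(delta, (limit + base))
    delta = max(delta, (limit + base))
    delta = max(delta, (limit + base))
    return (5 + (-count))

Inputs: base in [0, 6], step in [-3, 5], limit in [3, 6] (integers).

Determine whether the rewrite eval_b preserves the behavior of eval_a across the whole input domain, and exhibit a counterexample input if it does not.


Whatever the rewrite altered, no input in the stated domain can expose a difference.
Spot check at base=6, step=1, limit=3 — eval_a: total := -72 | count := 0 | ((total * 5) == abs(step)): false | total := -6 | result := 1 | iter idx=1: | result := 0 | delta := 1 | iter idx=3: | delta := 9 | iter idx=4: | delta := 9 | iter idx=5: | delta := 9 | iter idx=6: | delta := 9 | result 5. eval_b: total := -72 | count := 0 | (abs(step) != (total * 5)): true | step := 6 | result := 1 | iter idx=1: | result := 0 | delta := 1 | delta := 9 | delta := 9 | delta := 9 | delta := 9 | result 5. Both give 5.
Across all 252 domain points the two functions coincide.
verdict: equivalent


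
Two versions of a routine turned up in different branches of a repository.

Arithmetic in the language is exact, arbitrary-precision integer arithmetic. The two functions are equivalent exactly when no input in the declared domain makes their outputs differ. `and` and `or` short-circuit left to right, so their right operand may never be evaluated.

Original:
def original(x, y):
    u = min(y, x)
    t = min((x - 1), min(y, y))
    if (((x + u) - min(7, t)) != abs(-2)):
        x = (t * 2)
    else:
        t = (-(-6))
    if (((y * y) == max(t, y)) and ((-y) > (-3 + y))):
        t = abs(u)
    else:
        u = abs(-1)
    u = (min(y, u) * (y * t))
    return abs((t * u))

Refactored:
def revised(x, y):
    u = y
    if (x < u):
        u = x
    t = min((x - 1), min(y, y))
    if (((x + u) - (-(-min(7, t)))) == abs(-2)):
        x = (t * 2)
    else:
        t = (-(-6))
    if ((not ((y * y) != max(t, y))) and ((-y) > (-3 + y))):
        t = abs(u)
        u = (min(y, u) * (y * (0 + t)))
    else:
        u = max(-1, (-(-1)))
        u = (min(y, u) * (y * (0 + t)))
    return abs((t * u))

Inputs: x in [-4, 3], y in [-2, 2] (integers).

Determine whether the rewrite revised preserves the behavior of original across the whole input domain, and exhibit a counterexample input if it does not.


Try x=-4, y=-2.
original: u becomes -4; next t becomes -5; next (((x + u) - min(7, t)) != abs(-2)) evaluates to true; next x becomes -10; next (((y * y) == max(t, y)) and ((-y) > (-3 + y))) evaluates to false; next u becomes 1; next u becomes -20; next final value 100
revised: u becomes -2; next (x < u) evaluates to true; next u becomes -4; next t becomes -5; next (((x + u) - (-(-min(7, t)))) == abs(-2)) evaluates to false; next t becomes 6; next ((not ((y * y) != max(t, y))) and ((-y) > (-3 + y))) evaluates to false; next u becomes 1; next u becomes 24; next final value 144
100 and 144 differ, so these are not the same function on this domain.
verdict: not equivalent; witness: x=-4, y=-2


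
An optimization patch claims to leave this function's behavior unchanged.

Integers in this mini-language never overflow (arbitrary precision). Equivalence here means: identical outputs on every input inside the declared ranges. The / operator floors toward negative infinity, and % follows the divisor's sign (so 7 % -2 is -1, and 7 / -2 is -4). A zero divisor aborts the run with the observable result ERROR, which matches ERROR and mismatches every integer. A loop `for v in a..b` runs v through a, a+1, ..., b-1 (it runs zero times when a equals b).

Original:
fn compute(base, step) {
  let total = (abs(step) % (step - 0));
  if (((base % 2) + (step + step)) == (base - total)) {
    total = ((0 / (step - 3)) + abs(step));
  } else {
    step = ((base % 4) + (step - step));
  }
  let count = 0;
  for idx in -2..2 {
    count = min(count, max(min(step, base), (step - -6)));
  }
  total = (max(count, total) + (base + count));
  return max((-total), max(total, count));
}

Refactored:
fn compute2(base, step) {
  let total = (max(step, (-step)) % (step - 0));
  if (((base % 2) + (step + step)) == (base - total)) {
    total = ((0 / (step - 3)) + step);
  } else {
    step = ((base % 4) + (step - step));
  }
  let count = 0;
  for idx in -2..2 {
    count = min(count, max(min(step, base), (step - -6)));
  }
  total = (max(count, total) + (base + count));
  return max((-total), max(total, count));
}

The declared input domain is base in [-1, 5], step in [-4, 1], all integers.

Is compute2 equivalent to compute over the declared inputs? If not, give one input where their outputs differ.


There is a counterexample at base=-1, step=-1: 0 on one side, 1 on the other.
compute: total becomes 0; next (((base % 2) + (step + step)) == (base - total)) evaluates to true; next total becomes 1; next count becomes 0; next at idx=-2:; next count becomes 0; next at idx=-1:; next count becomes 0; next at idx=0:; next count becomes 0; next at idx=1:; next count becomes 0; next total becomes 0; next final value 0
compute2: total becomes 0; next (((base % 2) + (step + step)) == (base - total)) evaluates to true; next total becomes -1; next count becomes 0; next at idx=-2:; next count becomes 0; next at idx=-1:; next count becomes 0; next at idx=0:; next count becomes 0; next at idx=1:; next count becomes 0; next total becomes -1; next final value 1
verdict: not equivalent; witness: base=-1, step=-1


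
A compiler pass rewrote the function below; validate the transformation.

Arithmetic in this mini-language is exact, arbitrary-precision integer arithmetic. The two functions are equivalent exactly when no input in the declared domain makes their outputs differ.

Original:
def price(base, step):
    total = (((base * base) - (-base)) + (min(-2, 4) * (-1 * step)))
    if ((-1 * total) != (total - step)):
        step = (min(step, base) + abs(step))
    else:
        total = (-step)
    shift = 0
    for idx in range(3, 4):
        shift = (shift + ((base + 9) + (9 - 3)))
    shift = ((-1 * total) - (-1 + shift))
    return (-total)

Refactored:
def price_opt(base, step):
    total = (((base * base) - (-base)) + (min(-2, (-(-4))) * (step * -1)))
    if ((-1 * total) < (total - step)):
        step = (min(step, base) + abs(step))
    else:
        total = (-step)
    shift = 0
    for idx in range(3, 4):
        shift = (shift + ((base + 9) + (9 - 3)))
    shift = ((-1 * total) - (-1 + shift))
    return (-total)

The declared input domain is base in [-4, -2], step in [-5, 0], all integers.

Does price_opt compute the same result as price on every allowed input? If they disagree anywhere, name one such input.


Input base=-3, step=-5: 4 from price versus -5 from price_opt.
verdict: not equivalent; witness: base=-3, step=-5


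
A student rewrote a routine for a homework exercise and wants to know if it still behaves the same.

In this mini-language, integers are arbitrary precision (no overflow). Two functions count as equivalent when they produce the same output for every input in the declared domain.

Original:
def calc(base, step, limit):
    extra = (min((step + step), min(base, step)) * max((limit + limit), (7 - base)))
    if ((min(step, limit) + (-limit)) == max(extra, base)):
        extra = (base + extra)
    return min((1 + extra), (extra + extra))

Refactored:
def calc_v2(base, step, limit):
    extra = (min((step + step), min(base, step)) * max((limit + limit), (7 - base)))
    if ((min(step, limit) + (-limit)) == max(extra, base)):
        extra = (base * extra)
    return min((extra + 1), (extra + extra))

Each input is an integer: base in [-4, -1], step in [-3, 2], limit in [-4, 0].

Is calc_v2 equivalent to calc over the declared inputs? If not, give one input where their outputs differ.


Consider the input base=-3, step=-3, limit=0.
calc: extra becomes -60; next ((min(step, limit) + (-limit)) == max(extra, base)) evaluates to true; next extra becomes -63; next final value -126
calc_v2: extra becomes -60; next ((min(step, limit) + (-limit)) == max(extra, base)) evaluates to true; next extra becomes 180; next final value 181
-126 against 181: the behavior changed.
verdict: not equivalent; witness: base=-3, step=-3, limit=0


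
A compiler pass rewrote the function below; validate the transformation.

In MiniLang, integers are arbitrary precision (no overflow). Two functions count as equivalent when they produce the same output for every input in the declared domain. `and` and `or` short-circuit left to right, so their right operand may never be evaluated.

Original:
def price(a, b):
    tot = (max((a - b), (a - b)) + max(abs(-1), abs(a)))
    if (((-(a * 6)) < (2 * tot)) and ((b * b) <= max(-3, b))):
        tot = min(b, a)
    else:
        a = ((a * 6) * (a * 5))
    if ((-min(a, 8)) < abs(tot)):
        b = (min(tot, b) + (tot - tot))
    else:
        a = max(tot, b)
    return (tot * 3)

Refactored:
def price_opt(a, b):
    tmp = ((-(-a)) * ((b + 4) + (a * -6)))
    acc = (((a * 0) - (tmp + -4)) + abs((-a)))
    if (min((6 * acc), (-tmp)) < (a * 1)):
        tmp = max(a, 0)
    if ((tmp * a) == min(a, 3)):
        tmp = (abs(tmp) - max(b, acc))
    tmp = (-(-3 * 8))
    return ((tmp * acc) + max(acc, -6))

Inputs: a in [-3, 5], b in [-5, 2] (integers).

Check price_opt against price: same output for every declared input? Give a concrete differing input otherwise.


On input a=-3, b=-5, price returns 15 while price_opt returns 1450.
verdict: not equivalent; witness: a=-3, b=-5


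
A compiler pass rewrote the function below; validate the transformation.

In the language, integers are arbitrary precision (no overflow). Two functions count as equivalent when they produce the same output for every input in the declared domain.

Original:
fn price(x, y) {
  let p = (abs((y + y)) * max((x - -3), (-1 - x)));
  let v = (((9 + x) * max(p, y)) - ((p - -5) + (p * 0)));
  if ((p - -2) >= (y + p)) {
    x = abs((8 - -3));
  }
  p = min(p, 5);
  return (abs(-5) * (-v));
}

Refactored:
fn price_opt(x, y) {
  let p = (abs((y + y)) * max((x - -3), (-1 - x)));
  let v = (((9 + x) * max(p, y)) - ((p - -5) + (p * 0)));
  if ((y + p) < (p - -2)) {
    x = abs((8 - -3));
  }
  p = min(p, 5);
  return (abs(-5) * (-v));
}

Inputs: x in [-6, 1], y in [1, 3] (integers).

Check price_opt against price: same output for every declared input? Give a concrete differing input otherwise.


Equivalent. The suspicious-looking change has no observable effect anywhere in the declared ranges.
Across all 24 domain points the two functions coincide.
Tracing x=-4, y=1: price: p=6, then v=19, then ((p - -2) >= (y + p)) is true, then x=11, then p=5, then returns -95 | price_opt: p=6, then v=19, then ((y + p) < (p - -2)) is true, then x=11, then p=5, then returns -95 — matching result -95.
verdict: equivalent


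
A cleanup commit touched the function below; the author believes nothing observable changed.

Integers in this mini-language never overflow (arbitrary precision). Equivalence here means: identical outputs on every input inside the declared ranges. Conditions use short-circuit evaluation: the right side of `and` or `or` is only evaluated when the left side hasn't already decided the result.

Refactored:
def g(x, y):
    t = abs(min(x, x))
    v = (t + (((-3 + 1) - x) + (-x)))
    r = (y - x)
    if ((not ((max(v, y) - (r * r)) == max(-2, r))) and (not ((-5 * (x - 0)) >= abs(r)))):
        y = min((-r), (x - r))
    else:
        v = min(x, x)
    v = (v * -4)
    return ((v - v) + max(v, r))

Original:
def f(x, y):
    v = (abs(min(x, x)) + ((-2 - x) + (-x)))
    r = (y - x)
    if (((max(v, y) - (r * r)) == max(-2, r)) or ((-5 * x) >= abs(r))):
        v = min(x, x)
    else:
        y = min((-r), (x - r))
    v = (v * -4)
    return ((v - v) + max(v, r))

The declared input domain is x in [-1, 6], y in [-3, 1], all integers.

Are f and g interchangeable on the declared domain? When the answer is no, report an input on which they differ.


The two are interchangeable: boolean connective usage differs, arithmetic usage differs, constant usage differs, local variable names differ, statement counts differ, and every declared input agrees.
Spot check at x=0, y=-3 — f: v=-2, then r=-3, then (((max(v, y) - (r * r)) == max(-2, r)) or ((-5 * x) >= abs(r))) is false, then y=3, then v=8, then returns 8. g: t=0, then v=-2, then r=-3, then ((not ((max(v, y) - (r * r)) == max(-2, r))) and (not ((-5 * (x - 0)) >= abs(r)))) is true, then y=3, then v=8, then returns 8. Both give 8.
Checked all 40 inputs in the declared domain: the outputs agree on every one.
verdict: equivalent


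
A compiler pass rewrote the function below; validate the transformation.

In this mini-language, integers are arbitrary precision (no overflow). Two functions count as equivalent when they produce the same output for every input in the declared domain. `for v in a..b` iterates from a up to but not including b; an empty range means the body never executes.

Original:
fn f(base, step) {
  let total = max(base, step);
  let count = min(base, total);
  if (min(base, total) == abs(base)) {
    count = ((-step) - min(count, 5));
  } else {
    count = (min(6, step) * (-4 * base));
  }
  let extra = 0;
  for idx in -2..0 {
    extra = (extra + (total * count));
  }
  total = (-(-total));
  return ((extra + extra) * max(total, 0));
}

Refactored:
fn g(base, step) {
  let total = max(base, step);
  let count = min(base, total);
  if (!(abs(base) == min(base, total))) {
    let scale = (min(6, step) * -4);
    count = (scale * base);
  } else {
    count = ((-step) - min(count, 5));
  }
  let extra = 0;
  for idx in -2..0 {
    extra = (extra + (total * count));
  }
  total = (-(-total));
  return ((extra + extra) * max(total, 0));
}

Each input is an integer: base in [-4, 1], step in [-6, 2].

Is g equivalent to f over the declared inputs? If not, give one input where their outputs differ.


This is a faithful refactor — statement counts differ; boolean connective usage differs; local variable names differ, but the computed results match everywhere.
Spot check at base=-4, step=-4 — f: total becomes -4; next count becomes -4; next (min(base, total) == abs(base)) evaluates to false; next count becomes -64; next extra becomes 0; next at idx=-2:; next extra becomes 256; next at idx=-1:; next extra becomes 512; next total becomes -4; next final value 0. g: total becomes -4; next count becomes -4; next (!(abs(base) == min(base, total))) evaluates to true; next scale becomes 16; next count becomes -64; next extra becomes 0; next at idx=-2:; next extra becomes 256; next at idx=-1:; next extra becomes 512; next total becomes -4; next final value 0. Both give 0.
Sweeping the whole domain (54 inputs) finds no disagreement.
verdict: equivalent


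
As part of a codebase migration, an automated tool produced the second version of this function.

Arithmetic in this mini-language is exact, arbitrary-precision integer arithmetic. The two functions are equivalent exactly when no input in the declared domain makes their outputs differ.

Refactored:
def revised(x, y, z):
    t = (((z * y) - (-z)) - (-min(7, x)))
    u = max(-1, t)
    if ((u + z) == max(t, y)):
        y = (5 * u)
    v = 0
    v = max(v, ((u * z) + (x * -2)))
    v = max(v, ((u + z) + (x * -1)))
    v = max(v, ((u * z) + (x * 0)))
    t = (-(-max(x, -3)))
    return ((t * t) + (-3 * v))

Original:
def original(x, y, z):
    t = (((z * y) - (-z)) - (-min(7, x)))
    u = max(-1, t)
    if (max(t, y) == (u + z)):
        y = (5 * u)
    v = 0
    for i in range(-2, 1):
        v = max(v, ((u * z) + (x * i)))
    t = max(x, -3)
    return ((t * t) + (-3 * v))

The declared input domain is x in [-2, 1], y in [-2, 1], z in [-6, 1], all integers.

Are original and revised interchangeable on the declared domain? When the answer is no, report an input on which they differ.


These are not equivalent — on x=0, y=-1, z=1 the outputs split (0 vs -3).
original: t=0, then u=0, then (max(t, y) == (u + z)) is false, then v=0, then (i=-2), then v=0, then (i=-1), then v=0, then (i=0), then v=0, then t=0, then returns 0
revised: t=0, then u=0, then ((u + z) == max(t, y)) is false, then v=0, then v=0, then v=1, then v=1, then t=0, then returns -3
verdict: not equivalent; witness: x=0, y=-1, z=1


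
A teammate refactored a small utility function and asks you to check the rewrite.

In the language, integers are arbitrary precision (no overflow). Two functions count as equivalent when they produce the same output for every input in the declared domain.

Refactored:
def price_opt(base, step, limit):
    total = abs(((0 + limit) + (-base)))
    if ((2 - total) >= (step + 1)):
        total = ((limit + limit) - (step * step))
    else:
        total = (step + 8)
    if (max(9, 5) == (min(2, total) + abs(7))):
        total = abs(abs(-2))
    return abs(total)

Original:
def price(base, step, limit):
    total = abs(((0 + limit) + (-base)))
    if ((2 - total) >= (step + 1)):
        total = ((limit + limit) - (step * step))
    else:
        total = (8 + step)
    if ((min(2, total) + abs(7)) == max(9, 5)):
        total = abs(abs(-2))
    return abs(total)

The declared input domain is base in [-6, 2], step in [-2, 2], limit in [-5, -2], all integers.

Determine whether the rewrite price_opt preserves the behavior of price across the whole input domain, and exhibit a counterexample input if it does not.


Reading the diff, among the changes: same computation, different form.
Tracing base=1, step=-1, limit=-2: price: total := 3 | ((2 - total) >= (step + 1)): false | total := 7 | ((min(2, total) + abs(7)) == max(9, 5)): true | total := 2 | result 2 | price_opt: total := 3 | ((2 - total) >= (step + 1)): false | total := 7 | (max(9, 5) == (min(2, total) + abs(7))): true | total := 2 | result 2 — matching result 2.
An exhaustive pass over the 180 declared inputs shows identical outputs.
verdict: equivalent


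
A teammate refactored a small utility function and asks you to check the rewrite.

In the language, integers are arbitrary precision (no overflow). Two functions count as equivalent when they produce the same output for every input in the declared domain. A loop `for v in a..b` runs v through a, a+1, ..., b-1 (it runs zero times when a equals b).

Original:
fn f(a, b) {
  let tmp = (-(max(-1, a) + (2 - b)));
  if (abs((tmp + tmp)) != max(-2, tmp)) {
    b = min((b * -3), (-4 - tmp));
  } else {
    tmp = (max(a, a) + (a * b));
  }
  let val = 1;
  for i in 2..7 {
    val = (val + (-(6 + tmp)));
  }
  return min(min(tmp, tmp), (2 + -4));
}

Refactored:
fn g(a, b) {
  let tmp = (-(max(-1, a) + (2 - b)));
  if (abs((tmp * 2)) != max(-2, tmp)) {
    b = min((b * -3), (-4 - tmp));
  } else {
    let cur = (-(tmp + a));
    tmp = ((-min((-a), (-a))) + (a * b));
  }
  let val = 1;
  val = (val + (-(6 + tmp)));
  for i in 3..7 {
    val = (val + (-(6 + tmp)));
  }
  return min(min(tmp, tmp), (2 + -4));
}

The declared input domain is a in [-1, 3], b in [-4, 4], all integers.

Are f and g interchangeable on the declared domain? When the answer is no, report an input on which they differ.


Reading the diff, among the changes: loop structure differs; also local variable names differ; also statement counts differ; also min/max/abs usage differs; also constant usage differs; also arithmetic usage differs.
One worked example (a=3, b=2) — f: tmp := -3 | (abs((tmp + tmp)) != max(-2, tmp)): true | b := -6 | val := 1 | iter i=2: | val := -2 | iter i=3: | val := -5 | iter i=4: | val := -8 | iter i=5: | val := -11 | iter i=6: | val := -14 | result -3; g: tmp := -3 | (abs((tmp * 2)) != max(-2, tmp)): true | b := -6 | val := 1 | val := -2 | iter i=3: | val := -5 | iter i=4: | val := -8 | iter i=5: | val := -11 | iter i=6: | val := -14 | result -3; agreement on -3.
Across all 45 domain points the two functions coincide.
verdict: equivalent
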